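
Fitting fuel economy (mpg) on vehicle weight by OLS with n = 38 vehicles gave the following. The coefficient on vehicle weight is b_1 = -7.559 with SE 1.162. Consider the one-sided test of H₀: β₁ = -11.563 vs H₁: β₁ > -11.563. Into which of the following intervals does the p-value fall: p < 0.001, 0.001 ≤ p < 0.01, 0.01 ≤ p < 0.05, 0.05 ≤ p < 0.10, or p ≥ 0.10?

p < 0.001

t = (-7.559 − (-11.563)) / 1.162 = 3.446.
df = n − 2 = 38 − 2 = 36.
One-sided p = P(T_{36} > t) ≈ 0.0007.
So p < 0.001.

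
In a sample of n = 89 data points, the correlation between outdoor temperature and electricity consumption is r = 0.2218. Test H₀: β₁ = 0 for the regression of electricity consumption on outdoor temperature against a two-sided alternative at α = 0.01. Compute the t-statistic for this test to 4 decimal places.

t = 2.1217

t = r·√(n − 2)/√(1 − r²) = 0.2218·√87/√0.950805 = 2.1217.
df = n − 2 = 87.
Two-sided p ≈ 0.0367, which is ≥ 0.01, so fail to reject H₀.
The data do not give significant evidence of a linear association between outdoor temperature and electricity consumption.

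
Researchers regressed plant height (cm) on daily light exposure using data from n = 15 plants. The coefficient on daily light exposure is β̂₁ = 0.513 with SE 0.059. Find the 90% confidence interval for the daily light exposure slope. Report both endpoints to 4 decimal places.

df = n − 2 = 15 − 2 = 13.
t* = t_{0.05, 13} = 1.770933.
Margin = t* × SE = 1.770933 × 0.059 = 0.104485.
CI: 0.513 ± 0.104485 → (0.4085, 0.6175).
With 90% confidence, each one-unit increase in daily light exposure is associated with a change of between 0.4085 and 0.6175 cm in plant height.

(0.4085, 0.6175)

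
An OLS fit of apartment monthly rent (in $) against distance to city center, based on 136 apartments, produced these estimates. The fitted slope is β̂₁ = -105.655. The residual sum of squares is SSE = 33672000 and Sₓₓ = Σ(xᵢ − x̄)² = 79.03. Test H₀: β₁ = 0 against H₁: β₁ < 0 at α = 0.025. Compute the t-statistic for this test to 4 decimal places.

t = -1.8737

MSE = SSE/(n − 2) = 33672000/134 = 251284.
SE(β̂₁) = √(MSE/Sₓₓ) = √(251284/79.03) = 56.3879.
t = -105.655 / 56.3879 = -1.8737.
df = n − 2 = 134.
One-sided p ≈ 0.0316, which is ≥ 0.025, so fail to reject H₀.
The data do not give significant evidence that the true slope on distance to city center is negative.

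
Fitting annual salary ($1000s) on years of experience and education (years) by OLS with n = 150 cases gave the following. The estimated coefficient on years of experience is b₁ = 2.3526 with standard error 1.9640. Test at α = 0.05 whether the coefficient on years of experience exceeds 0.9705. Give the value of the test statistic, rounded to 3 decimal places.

t = 0.704

H₀: β₁ = 0.9705 vs H₁: β₁ > 0.9705.
t = (b₁ − β₁⁰)/SE = (2.3526 − 0.9705) / 1.9640 = 0.704.
df = n − k − 1 = 150 − 2 − 1 = 147.
One-sided p ≈ 0.2414, which is ≥ 0.05, so fail to reject H₀.
The data do not give significant evidence that the true slope on years of experience exceeds 0.9705 $1000s per unit, holding the other predictors fixed.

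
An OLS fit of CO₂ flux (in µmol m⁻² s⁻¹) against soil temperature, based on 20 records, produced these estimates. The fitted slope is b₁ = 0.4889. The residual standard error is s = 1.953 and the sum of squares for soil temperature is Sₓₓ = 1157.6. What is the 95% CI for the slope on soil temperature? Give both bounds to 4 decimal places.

(0.3683, 0.6095)

SE(b₁) = s/√Sₓₓ = 1.953/√1157.6 = 0.0574015.
df = n − 2 = 18.
t* = t_{0.025, 18} = 2.100922.
Margin = t* × SE = 2.100922 × 0.0574015 = 0.120596.
CI: 0.4889 ± 0.120596 → (0.3683, 0.6095).
With 95% confidence, each one-unit increase in soil temperature is associated with a change of between 0.3683 and 0.6095 µmol m⁻² s⁻¹ in CO₂ flux.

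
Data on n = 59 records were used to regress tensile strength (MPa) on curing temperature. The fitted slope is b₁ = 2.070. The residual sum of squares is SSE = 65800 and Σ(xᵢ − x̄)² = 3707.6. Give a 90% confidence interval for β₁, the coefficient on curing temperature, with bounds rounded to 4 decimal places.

MSE = SSE/(n − 2) = 65800/57 = 1154.39.
SE(b₁) = √(MSE/Sₓₓ) = √(1154.39/3707.6) = 0.557993.
df = n − 2 = 57.
t* = t_{0.05, 57} = 1.672029.
Margin = t* × SE = 1.672029 × 0.557993 = 0.932981.
CI: 2.070 ± 0.932981 → (1.1370, 3.0030).
With 90% confidence, each one-unit increase in curing temperature is associated with a change of between 1.1370 and 3.0030 MPa in tensile strength.

(1.1370, 3.0030)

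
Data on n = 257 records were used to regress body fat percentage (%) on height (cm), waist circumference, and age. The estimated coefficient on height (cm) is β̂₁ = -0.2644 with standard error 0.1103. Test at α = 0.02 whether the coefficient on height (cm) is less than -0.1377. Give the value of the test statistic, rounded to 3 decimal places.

t = -1.149

H₀: β₁ = -0.1377 vs H₁: β₁ < -0.1377.
t = (β̂₁ − β₁⁰)/SE = (-0.2644 − (-0.1377)) / 0.1103 = -1.149.
df = n − k − 1 = 257 − 3 − 1 = 253.
One-sided p ≈ 0.1259, which is ≥ 0.02, so fail to reject H₀.
The data do not give significant evidence that the true slope on height (cm) is below -0.1377 % per unit, holding the other predictors fixed.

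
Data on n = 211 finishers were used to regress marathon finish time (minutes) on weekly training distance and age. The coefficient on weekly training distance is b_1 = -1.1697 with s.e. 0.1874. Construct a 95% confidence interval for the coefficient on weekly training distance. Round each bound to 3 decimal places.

(-1.539, -0.800)

df = n − k − 1 = 211 − 2 − 1 = 208.
t* = t_{0.025, 208} = 1.971435.
Margin = t* × SE = 1.971435 × 0.1874 = 0.36945.
CI: -1.1697 ± 0.36945 → (-1.539, -0.800).
With 95% confidence, each one-unit increase in weekly training distance is associated with a change of between -1.539 and -0.800 minutes in marathon finish time, holding the other predictors fixed.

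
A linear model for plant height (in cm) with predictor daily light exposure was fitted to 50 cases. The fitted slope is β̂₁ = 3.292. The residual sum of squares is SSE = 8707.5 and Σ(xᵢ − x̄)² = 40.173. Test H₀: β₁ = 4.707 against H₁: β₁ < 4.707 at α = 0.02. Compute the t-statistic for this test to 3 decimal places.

t = -0.666

MSE = SSE/(n − 2) = 8707.5/48 = 181.406.
SE(β̂₁) = √(MSE/Sₓₓ) = √(181.406/40.173) = 2.125.
t = (3.292 − 4.707) / 2.125 = -0.666.
df = n − 2 = 48.
One-sided p ≈ 0.2543, which is ≥ 0.02, so fail to reject H₀.
The data do not give significant evidence that the true slope on daily light exposure is below 4.707 cm per unit.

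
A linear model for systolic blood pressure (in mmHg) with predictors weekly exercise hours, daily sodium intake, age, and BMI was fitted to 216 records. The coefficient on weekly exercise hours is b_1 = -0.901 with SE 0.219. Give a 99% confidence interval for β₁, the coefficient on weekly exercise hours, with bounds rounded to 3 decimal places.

df = n − k − 1 = 216 − 4 − 1 = 211.
t* = t_{0.005, 211} = 2.59933.
Margin = t* × SE = 2.59933 × 0.219 = 0.56925.
CI: -0.901 ± 0.56925 → (-1.470, -0.332).
With 99% confidence, each one-unit increase in weekly exercise hours is associated with a change of between -1.470 and -0.332 mmHg in systolic blood pressure, holding the other predictors fixed.

(-1.470, -0.332)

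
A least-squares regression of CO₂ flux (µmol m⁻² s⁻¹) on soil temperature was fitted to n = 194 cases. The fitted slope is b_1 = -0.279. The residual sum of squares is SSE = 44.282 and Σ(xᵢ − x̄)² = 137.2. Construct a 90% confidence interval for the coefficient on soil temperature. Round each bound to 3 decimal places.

(-0.347, -0.211)

MSE = SSE/(n − 2) = 44.282/192 = 0.230635.
SE(b_1) = √(MSE/Sₓₓ) = √(0.230635/137.2) = 0.0410002.
df = n − 2 = 192.
t* = t_{0.05, 192} = 1.652829.
Margin = t* × SE = 1.652829 × 0.0410002 = 0.06777.
CI: -0.279 ± 0.06777 → (-0.347, -0.211).
With 90% confidence, each one-unit increase in soil temperature is associated with a change of between -0.347 and -0.211 µmol m⁻² s⁻¹ in CO₂ flux.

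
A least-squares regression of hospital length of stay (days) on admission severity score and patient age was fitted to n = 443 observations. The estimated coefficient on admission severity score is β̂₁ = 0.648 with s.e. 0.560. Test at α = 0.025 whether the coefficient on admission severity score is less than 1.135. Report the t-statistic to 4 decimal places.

t = -0.8696

H₀: β₁ = 1.135 vs H₁: β₁ < 1.135.
t = (β̂₁ − β₁⁰)/SE = (0.648 − 1.135) / 0.560 = -0.8696.
df = n − k − 1 = 443 − 2 − 1 = 440.
One-sided p ≈ 0.1925, which is ≥ 0.025, so fail to reject H₀.
The data do not give significant evidence that the true slope on admission severity score is below 1.135 days per unit, holding the other predictors fixed.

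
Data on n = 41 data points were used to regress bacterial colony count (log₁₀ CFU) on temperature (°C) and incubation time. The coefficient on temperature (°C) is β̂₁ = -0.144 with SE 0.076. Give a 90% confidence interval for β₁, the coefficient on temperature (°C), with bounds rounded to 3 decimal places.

df = n − k − 1 = 41 − 2 − 1 = 38.
t* = t_{0.05, 38} = 1.685954.
Margin = t* × SE = 1.685954 × 0.076 = 0.12813.
CI: -0.144 ± 0.12813 → (-0.272, -0.016).
With 90% confidence, each one-unit increase in temperature (°C) is associated with a change of between -0.272 and -0.016 log₁₀ CFU in bacterial colony count, holding the other predictors fixed.

(-0.272, -0.016)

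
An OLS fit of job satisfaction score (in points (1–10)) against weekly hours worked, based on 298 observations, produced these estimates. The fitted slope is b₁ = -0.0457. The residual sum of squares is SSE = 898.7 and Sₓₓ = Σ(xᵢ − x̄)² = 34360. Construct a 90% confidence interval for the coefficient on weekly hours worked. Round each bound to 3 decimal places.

(-0.061, -0.030)

MSE = SSE/(n − 2) = 898.7/296 = 3.03615.
SE(b₁) = √(MSE/Sₓₓ) = √(3.03615/34360) = 0.00940015.
df = n − 2 = 296.
t* = t_{0.05, 296} = 1.650018.
Margin = t* × SE = 1.650018 × 0.00940015 = 0.01551.
CI: -0.0457 ± 0.01551 → (-0.061, -0.030).
With 90% confidence, each one-unit increase in weekly hours worked is associated with a change of between -0.061 and -0.030 points (1–10) in job satisfaction score.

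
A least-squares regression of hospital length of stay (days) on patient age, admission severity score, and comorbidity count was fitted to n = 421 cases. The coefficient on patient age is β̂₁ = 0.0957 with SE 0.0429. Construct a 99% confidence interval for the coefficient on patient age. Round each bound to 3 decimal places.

df = n − k − 1 = 421 − 3 − 1 = 417.
t* = t_{0.005, 417} = 2.587671.
Margin = t* × SE = 2.587671 × 0.0429 = 0.11101.
CI: 0.0957 ± 0.11101 → (-0.015, 0.207).
With 99% confidence, each one-unit increase in patient age is associated with a change of between -0.015 and 0.207 days in hospital length of stay, holding the other predictors fixed.

(-0.015, 0.207)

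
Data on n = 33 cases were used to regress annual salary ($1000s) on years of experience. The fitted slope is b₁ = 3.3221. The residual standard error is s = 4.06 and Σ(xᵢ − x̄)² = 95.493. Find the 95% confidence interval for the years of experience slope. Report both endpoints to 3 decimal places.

SE(b₁) = s/√Sₓₓ = 4.06/√95.493 = 0.415471.
df = n − 2 = 31.
t* = t_{0.025, 31} = 2.039513.
Margin = t* × SE = 2.039513 × 0.415471 = 0.84736.
CI: 3.3221 ± 0.84736 → (2.475, 4.169).
With 95% confidence, each one-unit increase in years of experience is associated with a change of between 2.475 and 4.169 $1000s in annual salary.

(2.475, 4.169)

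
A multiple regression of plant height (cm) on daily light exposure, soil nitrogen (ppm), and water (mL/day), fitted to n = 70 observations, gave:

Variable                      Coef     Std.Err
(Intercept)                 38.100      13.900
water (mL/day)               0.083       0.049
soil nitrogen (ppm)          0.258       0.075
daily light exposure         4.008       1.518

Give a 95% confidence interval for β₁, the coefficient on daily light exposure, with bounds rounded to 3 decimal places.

Read off: b = 4.008, SE = 1.518 for daily light exposure.
df = n − k − 1 = 70 − 3 − 1 = 66.
t* = t_{0.025, 66} = 1.996564.
Margin = t* × SE = 1.996564 × 1.518 = 3.03078.
CI: 4.008 ± 3.03078 → (0.977, 7.039).

(0.977, 7.039)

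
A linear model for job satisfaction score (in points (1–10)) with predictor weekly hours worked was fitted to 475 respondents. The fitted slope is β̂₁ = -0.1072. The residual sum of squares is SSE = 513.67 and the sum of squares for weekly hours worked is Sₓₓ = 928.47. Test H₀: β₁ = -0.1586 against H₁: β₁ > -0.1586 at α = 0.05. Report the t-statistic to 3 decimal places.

t = 1.503

MSE = SSE/(n − 2) = 513.67/473 = 1.08598.
SE(β̂₁) = √(MSE/Sₓₓ) = √(1.08598/928.47) = 0.0342001.
t = (-0.1072 − (-0.1586)) / 0.0342001 = 1.503.
df = n − 2 = 473.
One-sided p ≈ 0.0668, which is ≥ 0.05, so fail to reject H₀.
The data do not give significant evidence that the true slope on weekly hours worked exceeds -0.1586 points (1–10) per unit.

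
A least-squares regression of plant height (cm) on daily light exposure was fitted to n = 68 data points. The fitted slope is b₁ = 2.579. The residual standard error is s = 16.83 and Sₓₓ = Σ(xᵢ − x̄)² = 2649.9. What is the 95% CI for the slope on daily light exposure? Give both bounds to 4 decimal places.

(1.9262, 3.2318)

SE(b₁) = s/√Sₓₓ = 16.83/√2649.9 = 0.326941.
df = n − 2 = 66.
t* = t_{0.025, 66} = 1.996564.
Margin = t* × SE = 1.996564 × 0.326941 = 0.652759.
CI: 2.579 ± 0.652759 → (1.9262, 3.2318).
With 95% confidence, each one-unit increase in daily light exposure is associated with a change of between 1.9262 and 3.2318 cm in plant height.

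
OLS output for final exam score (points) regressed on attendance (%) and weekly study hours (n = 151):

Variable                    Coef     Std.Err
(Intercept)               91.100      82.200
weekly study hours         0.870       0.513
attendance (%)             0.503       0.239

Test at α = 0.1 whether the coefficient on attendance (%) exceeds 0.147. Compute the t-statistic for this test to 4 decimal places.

Read off: b = 0.503, SE = 0.239 for attendance (%).
H₀: β₁ = 0.147 vs H₁: β₁ > 0.147.
t = (0.503 − 0.147) / 0.239 = 1.4895.
df = n − k − 1 = 151 − 2 − 1 = 148.
One-sided p ≈ 0.0692, which is < 0.1, so reject H₀.
There is evidence that the true slope on attendance (%) exceeds 0.147 points per unit, holding the other predictors fixed.

t = 1.4895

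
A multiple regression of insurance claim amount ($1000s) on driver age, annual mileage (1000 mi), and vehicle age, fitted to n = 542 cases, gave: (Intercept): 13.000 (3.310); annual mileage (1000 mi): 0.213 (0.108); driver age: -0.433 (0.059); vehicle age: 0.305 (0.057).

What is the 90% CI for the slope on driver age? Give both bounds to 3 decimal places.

Read off: b = -0.433, SE = 0.059 for driver age.
df = n − k − 1 = 542 − 3 − 1 = 538.
t* = t_{0.05, 538} = 1.647691.
Margin = t* × SE = 1.647691 × 0.059 = 0.09721.
CI: -0.433 ± 0.09721 → (-0.530, -0.336).

(-0.530, -0.336)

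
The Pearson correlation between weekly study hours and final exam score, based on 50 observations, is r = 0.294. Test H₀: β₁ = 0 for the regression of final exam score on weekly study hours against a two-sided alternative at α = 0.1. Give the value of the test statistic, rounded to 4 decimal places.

t = 2.1311

t = r·√(n − 2)/√(1 − r²) = 0.294·√48/√0.913564 = 2.1311.
df = n − 2 = 48.
Two-sided p ≈ 0.0382, which is < 0.1, so reject H₀.
There is evidence of a linear association between weekly study hours and final exam score.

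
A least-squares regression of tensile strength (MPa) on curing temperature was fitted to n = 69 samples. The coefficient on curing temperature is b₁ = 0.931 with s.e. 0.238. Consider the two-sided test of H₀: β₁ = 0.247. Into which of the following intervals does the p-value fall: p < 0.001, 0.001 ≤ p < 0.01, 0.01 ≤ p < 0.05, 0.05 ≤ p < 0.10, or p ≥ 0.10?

0.001 ≤ p < 0.01

t = (0.931 − 0.247) / 0.238 = 2.874.
df = n − 2 = 69 − 2 = 67.
Two-sided p = 2·P(T_{67} > |t|) ≈ 0.0054.
So 0.001 ≤ p < 0.01.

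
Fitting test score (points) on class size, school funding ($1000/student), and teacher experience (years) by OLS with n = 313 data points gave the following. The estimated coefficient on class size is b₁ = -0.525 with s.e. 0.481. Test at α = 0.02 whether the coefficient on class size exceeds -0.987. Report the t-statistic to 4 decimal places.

t = 0.9605

H₀: β₁ = -0.987 vs H₁: β₁ > -0.987.
t = (b₁ − β₁⁰)/SE = (-0.525 − (-0.987)) / 0.481 = 0.9605.
df = n − k − 1 = 313 − 3 − 1 = 309.
One-sided p ≈ 0.1688, which is ≥ 0.02, so fail to reject H₀.
The data do not give significant evidence that the true slope on class size exceeds -0.987 points per unit, holding the other predictors fixed.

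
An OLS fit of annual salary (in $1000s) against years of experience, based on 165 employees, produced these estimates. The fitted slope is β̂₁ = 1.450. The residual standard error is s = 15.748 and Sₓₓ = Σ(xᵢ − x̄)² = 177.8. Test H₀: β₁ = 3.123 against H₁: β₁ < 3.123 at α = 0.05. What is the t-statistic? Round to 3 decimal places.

t = -1.417

SE(β̂₁) = s/√Sₓₓ = 15.748/√177.8 = 1.18103.
t = (1.450 − 3.123) / 1.18103 = -1.417.
df = n − 2 = 163.
One-sided p ≈ 0.0793, which is ≥ 0.05, so fail to reject H₀.
The data do not give significant evidence that the true slope on years of experience is below 3.123 $1000s per unit.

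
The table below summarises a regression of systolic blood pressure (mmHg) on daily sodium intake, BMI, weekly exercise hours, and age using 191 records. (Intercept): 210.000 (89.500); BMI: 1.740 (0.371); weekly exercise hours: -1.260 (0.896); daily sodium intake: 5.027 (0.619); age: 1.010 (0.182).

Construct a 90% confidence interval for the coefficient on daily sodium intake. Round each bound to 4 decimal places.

(4.0037, 6.0503)

Read off: b = 5.027, SE = 0.619 for daily sodium intake.
df = n − k − 1 = 191 − 4 − 1 = 186.
t* = t_{0.05, 186} = 1.653087.
Margin = t* × SE = 1.653087 × 0.619 = 1.023261.
CI: 5.027 ± 1.023261 → (4.0037, 6.0503).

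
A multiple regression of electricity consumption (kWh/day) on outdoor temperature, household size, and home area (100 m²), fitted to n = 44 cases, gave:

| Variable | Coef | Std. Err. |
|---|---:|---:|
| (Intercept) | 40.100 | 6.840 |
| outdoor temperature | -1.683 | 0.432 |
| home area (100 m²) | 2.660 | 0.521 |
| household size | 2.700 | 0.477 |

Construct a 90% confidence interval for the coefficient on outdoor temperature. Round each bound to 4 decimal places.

Read off: b = -1.683, SE = 0.432 for outdoor temperature.
df = n − k − 1 = 44 − 3 − 1 = 40.
t* = t_{0.05, 40} = 1.683851.
Margin = t* × SE = 1.683851 × 0.432 = 0.727424.
CI: -1.683 ± 0.727424 → (-2.4104, -0.9556).

(-2.4104, -0.9556)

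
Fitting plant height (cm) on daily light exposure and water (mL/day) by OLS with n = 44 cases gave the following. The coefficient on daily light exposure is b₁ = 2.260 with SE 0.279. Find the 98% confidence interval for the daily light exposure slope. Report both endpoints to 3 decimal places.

(1.585, 2.935)

df = n − k − 1 = 44 − 2 − 1 = 41.
t* = t_{0.01, 41} = 2.420803.
Margin = t* × SE = 2.420803 × 0.279 = 0.67540.
CI: 2.260 ± 0.67540 → (1.585, 2.935).
With 98% confidence, each one-unit increase in daily light exposure is associated with a change of between 1.585 and 2.935 cm in plant height, holding the other predictors fixed.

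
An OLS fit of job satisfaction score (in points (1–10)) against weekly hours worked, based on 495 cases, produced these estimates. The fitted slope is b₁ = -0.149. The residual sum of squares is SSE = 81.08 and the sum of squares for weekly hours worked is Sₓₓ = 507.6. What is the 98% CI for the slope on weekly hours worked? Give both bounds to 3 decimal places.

(-0.191, -0.107)

MSE = SSE/(n − 2) = 81.08/493 = 0.164462.
SE(b₁) = √(MSE/Sₓₓ) = √(0.164462/507.6) = 0.018.
df = n − 2 = 493.
t* = t_{0.01, 493} = 2.333936.
Margin = t* × SE = 2.333936 × 0.018 = 0.04201.
CI: -0.149 ± 0.04201 → (-0.191, -0.107).
With 98% confidence, each one-unit increase in weekly hours worked is associated with a change of between -0.191 and -0.107 points (1–10) in job satisfaction score.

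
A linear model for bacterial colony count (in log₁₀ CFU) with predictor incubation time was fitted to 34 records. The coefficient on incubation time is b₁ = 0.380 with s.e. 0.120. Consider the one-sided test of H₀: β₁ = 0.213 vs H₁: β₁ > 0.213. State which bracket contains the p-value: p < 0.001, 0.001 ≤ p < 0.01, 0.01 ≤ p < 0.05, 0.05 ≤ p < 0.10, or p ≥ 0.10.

0.05 ≤ p < 0.10

t = (0.380 − 0.213) / 0.120 = 1.392.
df = n − 2 = 34 − 2 = 32.
One-sided p = P(T_{32} > t) ≈ 0.0868.
So 0.05 ≤ p < 0.10.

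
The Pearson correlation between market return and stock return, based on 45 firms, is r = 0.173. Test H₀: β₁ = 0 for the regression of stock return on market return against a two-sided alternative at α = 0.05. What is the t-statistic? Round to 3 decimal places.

t = 1.152

t = r·√(n − 2)/√(1 − r²) = 0.173·√43/√0.970071 = 1.152.
df = n − 2 = 43.
Two-sided p ≈ 0.2558, which is ≥ 0.05, so fail to reject H₀.
The data do not give significant evidence of a linear association between market return and stock return.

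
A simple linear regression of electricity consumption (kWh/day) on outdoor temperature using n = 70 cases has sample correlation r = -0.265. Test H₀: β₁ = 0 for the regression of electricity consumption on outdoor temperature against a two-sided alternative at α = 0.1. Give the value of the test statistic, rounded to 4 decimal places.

t = -2.2663

t = r·√(n − 2)/√(1 − r²) = -0.265·√68/√0.929775 = -2.2663.
df = n − 2 = 68.
Two-sided p ≈ 0.0266, which is < 0.1, so reject H₀.
There is evidence of a linear association between outdoor temperature and electricity consumption.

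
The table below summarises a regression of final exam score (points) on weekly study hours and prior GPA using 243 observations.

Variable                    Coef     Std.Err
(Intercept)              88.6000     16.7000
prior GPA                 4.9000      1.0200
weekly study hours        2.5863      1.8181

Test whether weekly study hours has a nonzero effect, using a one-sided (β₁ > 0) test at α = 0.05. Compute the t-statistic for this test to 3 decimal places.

t = 1.423

Read off: b = 2.5863, SE = 1.8181 for weekly study hours.
H₀: β₁ = 0 vs H₁: β₁ > 0.
t = 2.5863 / 1.8181 = 1.423.
df = n − k − 1 = 243 − 2 − 1 = 240.
One-sided p ≈ 0.0781, which is ≥ 0.05, so fail to reject H₀.
The data do not give significant evidence that the true slope on weekly study hours is positive, holding the other predictors fixed.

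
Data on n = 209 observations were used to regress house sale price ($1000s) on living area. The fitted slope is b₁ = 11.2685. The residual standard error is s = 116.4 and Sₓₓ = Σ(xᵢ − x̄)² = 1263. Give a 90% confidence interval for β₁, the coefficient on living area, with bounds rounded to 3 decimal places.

(5.857, 16.680)

SE(b₁) = s/√Sₓₓ = 116.4/√1263 = 3.2753.
df = n − 2 = 207.
t* = t_{0.05, 207} = 1.652248.
Margin = t* × SE = 1.652248 × 3.2753 = 5.41161.
CI: 11.2685 ± 5.41161 → (5.857, 16.680).
With 90% confidence, each one-unit increase in living area is associated with a change of between 5.857 and 16.680 $1000s in house sale price.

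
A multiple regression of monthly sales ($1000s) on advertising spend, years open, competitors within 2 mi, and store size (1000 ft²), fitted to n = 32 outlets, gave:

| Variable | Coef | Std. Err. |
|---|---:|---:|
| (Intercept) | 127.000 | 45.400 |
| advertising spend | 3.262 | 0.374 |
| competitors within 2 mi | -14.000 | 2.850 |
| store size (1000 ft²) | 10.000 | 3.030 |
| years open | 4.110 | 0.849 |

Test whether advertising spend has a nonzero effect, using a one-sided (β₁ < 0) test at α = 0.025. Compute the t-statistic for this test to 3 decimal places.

t = 8.722

Read off: b = 3.262, SE = 0.374 for advertising spend.
H₀: β₁ = 0 vs H₁: β₁ < 0.
t = 3.262 / 0.374 = 8.722.
df = n − k − 1 = 32 − 4 − 1 = 27.
One-sided p ≈ 1.0000, which is ≥ 0.025, so fail to reject H₀.
The data do not give significant evidence that the true slope on advertising spend is negative, holding the other predictors fixed.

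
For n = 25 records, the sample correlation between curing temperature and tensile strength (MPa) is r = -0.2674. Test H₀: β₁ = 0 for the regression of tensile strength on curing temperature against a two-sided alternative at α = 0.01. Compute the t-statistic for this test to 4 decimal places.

t = -1.3309

t = r·√(n − 2)/√(1 − r²) = -0.2674·√23/√0.928497 = -1.3309.
df = n − 2 = 23.
Two-sided p ≈ 0.1963, which is ≥ 0.01, so fail to reject H₀.
The data do not give significant evidence of a linear association between curing temperature and tensile strength.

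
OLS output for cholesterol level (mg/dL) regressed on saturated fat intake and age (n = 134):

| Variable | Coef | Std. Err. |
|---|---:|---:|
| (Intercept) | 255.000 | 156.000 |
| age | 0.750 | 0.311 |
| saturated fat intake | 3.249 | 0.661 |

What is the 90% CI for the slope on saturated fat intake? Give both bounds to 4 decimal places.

(2.1540, 4.3440)

Read off: b = 3.249, SE = 0.661 for saturated fat intake.
df = n − k − 1 = 134 − 2 − 1 = 131.
t* = t_{0.05, 131} = 1.656569.
Margin = t* × SE = 1.656569 × 0.661 = 1.094992.
CI: 3.249 ± 1.094992 → (2.1540, 4.3440).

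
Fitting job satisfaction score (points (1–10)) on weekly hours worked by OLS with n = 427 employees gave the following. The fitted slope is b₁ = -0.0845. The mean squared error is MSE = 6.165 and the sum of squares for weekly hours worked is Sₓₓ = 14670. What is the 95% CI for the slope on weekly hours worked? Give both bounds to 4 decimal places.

(-0.1248, -0.0442)

SE(b₁) = √(MSE/Sₓₓ) = √(6.165/14670) = 0.0204999.
df = n − 2 = 425.
t* = t_{0.025, 425} = 1.965561.
Margin = t* × SE = 1.965561 × 0.0204999 = 0.040294.
CI: -0.0845 ± 0.040294 → (-0.1248, -0.0442).
With 95% confidence, each one-unit increase in weekly hours worked is associated with a change of between -0.1248 and -0.0442 points (1–10) in job satisfaction score.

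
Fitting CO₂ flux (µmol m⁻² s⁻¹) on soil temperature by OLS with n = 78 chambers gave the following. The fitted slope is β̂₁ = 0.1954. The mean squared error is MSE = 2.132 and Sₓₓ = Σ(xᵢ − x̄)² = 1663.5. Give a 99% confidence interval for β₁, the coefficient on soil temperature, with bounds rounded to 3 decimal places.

SE(β̂₁) = √(MSE/Sₓₓ) = √(2.132/1663.5) = 0.0357999.
df = n − 2 = 76.
t* = t_{0.005, 76} = 2.642078.
Margin = t* × SE = 2.642078 × 0.0357999 = 0.09459.
CI: 0.1954 ± 0.09459 → (0.101, 0.290).
With 99% confidence, each one-unit increase in soil temperature is associated with a change of between 0.101 and 0.290 µmol m⁻² s⁻¹ in CO₂ flux.

(0.101, 0.290)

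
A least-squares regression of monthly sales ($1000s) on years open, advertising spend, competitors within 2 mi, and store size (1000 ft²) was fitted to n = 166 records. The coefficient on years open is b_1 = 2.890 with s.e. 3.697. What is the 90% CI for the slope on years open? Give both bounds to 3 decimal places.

df = n − k − 1 = 166 − 4 − 1 = 161.
t* = t_{0.05, 161} = 1.654373.
Margin = t* × SE = 1.654373 × 3.697 = 6.11622.
CI: 2.890 ± 6.11622 → (-3.226, 9.006).
With 90% confidence, each one-unit increase in years open is associated with a change of between -3.226 and 9.006 $1000s in monthly sales, holding the other predictors fixed.

(-3.226, 9.006)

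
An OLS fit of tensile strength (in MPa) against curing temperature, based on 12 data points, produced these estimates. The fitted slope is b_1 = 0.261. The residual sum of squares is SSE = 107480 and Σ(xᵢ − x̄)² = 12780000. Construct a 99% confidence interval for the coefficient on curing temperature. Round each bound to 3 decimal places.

(0.169, 0.353)

MSE = SSE/(n − 2) = 107480/10 = 10748.
SE(b_1) = √(MSE/Sₓₓ) = √(10748/12780000) = 0.029.
df = n − 2 = 10.
t* = t_{0.005, 10} = 3.169273.
Margin = t* × SE = 3.169273 × 0.029 = 0.09191.
CI: 0.261 ± 0.09191 → (0.169, 0.353).
With 99% confidence, each one-unit increase in curing temperature is associated with a change of between 0.169 and 0.353 MPa in tensile strength.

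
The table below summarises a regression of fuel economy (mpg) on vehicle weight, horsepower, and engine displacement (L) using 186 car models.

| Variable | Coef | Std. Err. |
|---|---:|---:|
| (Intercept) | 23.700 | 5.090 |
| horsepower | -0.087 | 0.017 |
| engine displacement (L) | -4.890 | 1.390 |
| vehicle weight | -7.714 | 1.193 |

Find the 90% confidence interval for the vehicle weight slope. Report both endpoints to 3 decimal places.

(-9.686, -5.742)

Read off: b = -7.714, SE = 1.193 for vehicle weight.
df = n − k − 1 = 186 − 3 − 1 = 182.
t* = t_{0.05, 182} = 1.653269.
Margin = t* × SE = 1.653269 × 1.193 = 1.97235.
CI: -7.714 ± 1.97235 → (-9.686, -5.742).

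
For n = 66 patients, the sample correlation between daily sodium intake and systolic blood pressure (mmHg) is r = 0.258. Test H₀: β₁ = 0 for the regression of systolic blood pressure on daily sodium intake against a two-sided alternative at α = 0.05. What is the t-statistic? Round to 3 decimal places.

t = 2.136

t = r·√(n − 2)/√(1 − r²) = 0.258·√64/√0.933436 = 2.136.
df = n − 2 = 64.
Two-sided p ≈ 0.0365, which is < 0.05, so reject H₀.
There is evidence of a linear association between daily sodium intake and systolic blood pressure.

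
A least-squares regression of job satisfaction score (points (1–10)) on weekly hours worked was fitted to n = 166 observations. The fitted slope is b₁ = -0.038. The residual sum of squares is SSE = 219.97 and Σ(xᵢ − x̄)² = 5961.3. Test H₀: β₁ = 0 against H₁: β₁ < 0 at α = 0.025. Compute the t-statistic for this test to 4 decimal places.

t = -2.5333

MSE = SSE/(n − 2) = 219.97/164 = 1.34128.
SE(b₁) = √(MSE/Sₓₓ) = √(1.34128/5961.3) = 0.0149999.
t = -0.038 / 0.0149999 = -2.5333.
df = n − 2 = 164.
One-sided p ≈ 0.0061, which is < 0.025, so reject H₀.
There is evidence that the true slope on weekly hours worked is negative.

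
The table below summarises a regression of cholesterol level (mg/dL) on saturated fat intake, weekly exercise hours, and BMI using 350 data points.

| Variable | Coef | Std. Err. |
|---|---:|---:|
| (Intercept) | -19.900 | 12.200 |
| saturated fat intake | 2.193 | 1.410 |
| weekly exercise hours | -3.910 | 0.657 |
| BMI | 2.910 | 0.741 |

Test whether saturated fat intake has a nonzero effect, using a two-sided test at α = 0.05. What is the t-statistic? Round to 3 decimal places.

Read off: b = 2.193, SE = 1.410 for saturated fat intake.
H₀: β₁ = 0 vs H₁: β₁ ≠ 0.
t = 2.193 / 1.410 = 1.555.
df = n − k − 1 = 350 − 3 − 1 = 346.
Two-sided p ≈ 0.1208, which is ≥ 0.05, so fail to reject H₀.
The data do not give significant evidence of an association between saturated fat intake and cholesterol level, after adjusting for the other predictors.

t = 1.555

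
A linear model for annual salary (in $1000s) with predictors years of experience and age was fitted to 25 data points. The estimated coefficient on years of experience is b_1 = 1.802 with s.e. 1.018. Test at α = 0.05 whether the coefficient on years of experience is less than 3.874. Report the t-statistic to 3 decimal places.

t = -2.035

H₀: β₁ = 3.874 vs H₁: β₁ < 3.874.
t = (b_1 − β₁⁰)/SE = (1.802 − 3.874) / 1.018 = -2.035.
df = n − k − 1 = 25 − 2 − 1 = 22.
One-sided p ≈ 0.0270, which is < 0.05, so reject H₀.
There is evidence that the true slope on years of experience is below 3.874 $1000s per unit, holding the other predictors fixed.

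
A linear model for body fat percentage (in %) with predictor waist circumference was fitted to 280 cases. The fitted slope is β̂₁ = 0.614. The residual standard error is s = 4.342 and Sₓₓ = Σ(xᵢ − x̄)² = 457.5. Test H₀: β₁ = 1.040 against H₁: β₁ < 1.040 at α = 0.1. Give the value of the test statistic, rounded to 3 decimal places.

SE(β̂₁) = s/√Sₓₓ = 4.342/√457.5 = 0.202999.
t = (0.614 − 1.040) / 0.202999 = -2.099.
df = n − 2 = 278.
One-sided p ≈ 0.0184, which is < 0.1, so reject H₀.
There is evidence that the true slope on waist circumference is below 1.040 % per unit.

t = -2.099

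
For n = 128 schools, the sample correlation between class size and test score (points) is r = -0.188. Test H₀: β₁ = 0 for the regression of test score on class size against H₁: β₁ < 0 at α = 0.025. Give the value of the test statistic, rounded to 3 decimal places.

t = -2.149

t = r·√(n − 2)/√(1 − r²) = -0.188·√126/√0.964656 = -2.149.
df = n − 2 = 126.
One-sided p ≈ 0.0168, which is < 0.025, so reject H₀.
There is evidence of a linear association between class size and test score.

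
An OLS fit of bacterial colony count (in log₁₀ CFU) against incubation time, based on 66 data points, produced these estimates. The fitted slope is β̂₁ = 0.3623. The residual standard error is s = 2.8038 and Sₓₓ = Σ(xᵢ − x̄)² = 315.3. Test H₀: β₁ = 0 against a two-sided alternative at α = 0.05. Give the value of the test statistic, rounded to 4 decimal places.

t = 2.2945

SE(β̂₁) = s/√Sₓₓ = 2.8038/√315.3 = 0.157901.
t = 0.3623 / 0.157901 = 2.2945.
df = n − 2 = 64.
Two-sided p ≈ 0.0251, which is < 0.05, so reject H₀.
There is evidence that incubation time is associated with bacterial colony count.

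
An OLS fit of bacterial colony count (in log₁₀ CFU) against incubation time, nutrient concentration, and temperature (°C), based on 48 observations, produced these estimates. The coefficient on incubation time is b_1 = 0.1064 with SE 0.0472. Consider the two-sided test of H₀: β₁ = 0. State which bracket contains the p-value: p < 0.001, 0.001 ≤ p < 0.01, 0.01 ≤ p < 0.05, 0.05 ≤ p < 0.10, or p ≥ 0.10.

t = 0.1064 / 0.0472 = 2.254.
df = n − k − 1 = 48 − 3 − 1 = 44.
Two-sided p = 2·P(T_{44} > |t|) ≈ 0.0292.
So 0.01 ≤ p < 0.05.

0.01 ≤ p < 0.05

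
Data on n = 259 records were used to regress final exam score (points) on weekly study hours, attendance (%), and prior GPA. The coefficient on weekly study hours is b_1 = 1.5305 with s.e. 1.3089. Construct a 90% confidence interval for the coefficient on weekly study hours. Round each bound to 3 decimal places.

df = n − k − 1 = 259 − 3 − 1 = 255.
t* = t_{0.05, 255} = 1.650851.
Margin = t* × SE = 1.650851 × 1.3089 = 2.16080.
CI: 1.5305 ± 2.16080 → (-0.630, 3.691).
With 90% confidence, each one-unit increase in weekly study hours is associated with a change of between -0.630 and 3.691 points in final exam score, holding the other predictors fixed.

(-0.630, 3.691)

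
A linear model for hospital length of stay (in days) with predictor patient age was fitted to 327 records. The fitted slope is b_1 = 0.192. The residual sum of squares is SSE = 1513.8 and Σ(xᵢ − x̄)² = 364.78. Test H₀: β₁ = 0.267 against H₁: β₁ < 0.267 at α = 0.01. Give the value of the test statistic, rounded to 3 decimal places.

MSE = SSE/(n − 2) = 1513.8/325 = 4.65785.
SE(b_1) = √(MSE/Sₓₓ) = √(4.65785/364.78) = 0.113.
t = (0.192 − 0.267) / 0.113 = -0.664.
df = n − 2 = 325.
One-sided p ≈ 0.2537, which is ≥ 0.01, so fail to reject H₀.
The data do not give significant evidence that the true slope on patient age is below 0.267 days per unit.

t = -0.664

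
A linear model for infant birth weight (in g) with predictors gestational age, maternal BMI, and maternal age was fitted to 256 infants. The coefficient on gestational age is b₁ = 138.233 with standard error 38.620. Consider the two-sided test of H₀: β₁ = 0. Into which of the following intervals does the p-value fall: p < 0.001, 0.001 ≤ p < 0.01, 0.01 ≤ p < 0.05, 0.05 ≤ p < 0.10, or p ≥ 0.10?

t = 138.233 / 38.620 = 3.579.
df = n − k − 1 = 256 − 3 − 1 = 252.
Two-sided p = 2·P(T_{252} > |t|) ≈ 0.0004.
So p < 0.001.

p < 0.001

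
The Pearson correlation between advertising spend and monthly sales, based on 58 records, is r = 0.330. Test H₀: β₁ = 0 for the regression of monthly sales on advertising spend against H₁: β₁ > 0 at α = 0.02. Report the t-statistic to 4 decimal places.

t = r·√(n − 2)/√(1 − r²) = 0.330·√56/√0.8911 = 2.6160.
df = n − 2 = 56.
One-sided p ≈ 0.0057, which is < 0.02, so reject H₀.
There is evidence of a linear association between advertising spend and monthly sales.

t = 2.6160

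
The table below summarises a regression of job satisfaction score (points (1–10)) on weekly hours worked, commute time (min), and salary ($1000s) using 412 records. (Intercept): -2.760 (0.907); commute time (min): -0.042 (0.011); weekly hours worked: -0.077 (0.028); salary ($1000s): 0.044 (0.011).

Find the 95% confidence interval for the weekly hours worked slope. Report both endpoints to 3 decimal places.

Read off: b = -0.077, SE = 0.028 for weekly hours worked.
df = n − k − 1 = 412 − 3 − 1 = 408.
t* = t_{0.025, 408} = 1.965795.
Margin = t* × SE = 1.965795 × 0.028 = 0.05504.
CI: -0.077 ± 0.05504 → (-0.132, -0.022).

(-0.132, -0.022)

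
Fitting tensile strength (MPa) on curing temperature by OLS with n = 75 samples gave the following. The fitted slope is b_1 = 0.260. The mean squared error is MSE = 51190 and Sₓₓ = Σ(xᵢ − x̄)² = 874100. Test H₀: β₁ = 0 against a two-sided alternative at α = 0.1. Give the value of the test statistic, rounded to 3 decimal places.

t = 1.074

SE(b_1) = √(MSE/Sₓₓ) = √(51190/874100) = 0.241998.
t = 0.260 / 0.241998 = 1.074.
df = n − 2 = 73.
Two-sided p ≈ 0.2862, which is ≥ 0.1, so fail to reject H₀.
The data do not give significant evidence of an association between curing temperature and tensile strength.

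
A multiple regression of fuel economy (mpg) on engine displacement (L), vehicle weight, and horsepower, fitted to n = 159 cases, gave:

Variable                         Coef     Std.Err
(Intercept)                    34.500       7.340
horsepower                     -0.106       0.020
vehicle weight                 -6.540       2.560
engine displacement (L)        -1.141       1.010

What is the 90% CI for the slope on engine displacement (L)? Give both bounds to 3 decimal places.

(-2.812, 0.530)

Read off: b = -1.141, SE = 1.010 for engine displacement (L).
df = n − k − 1 = 159 − 3 − 1 = 155.
t* = t_{0.05, 155} = 1.654744.
Margin = t* × SE = 1.654744 × 1.010 = 1.67129.
CI: -1.141 ± 1.67129 → (-2.812, 0.530).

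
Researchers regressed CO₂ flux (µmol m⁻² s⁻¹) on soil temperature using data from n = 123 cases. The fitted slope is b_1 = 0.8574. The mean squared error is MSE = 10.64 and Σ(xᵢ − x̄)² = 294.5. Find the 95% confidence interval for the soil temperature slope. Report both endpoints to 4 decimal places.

SE(b_1) = √(MSE/Sₓₓ) = √(10.64/294.5) = 0.190076.
df = n − 2 = 121.
t* = t_{0.025, 121} = 1.979764.
Margin = t* × SE = 1.979764 × 0.190076 = 0.376306.
CI: 0.8574 ± 0.376306 → (0.4811, 1.2337).
With 95% confidence, each one-unit increase in soil temperature is associated with a change of between 0.4811 and 1.2337 µmol m⁻² s⁻¹ in CO₂ flux.

(0.4811, 1.2337)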